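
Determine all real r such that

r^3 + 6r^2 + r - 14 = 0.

Possible rational roots are divisors of -14. Testing r = -2 gives 0, so (r + 2) is a factor.
Divide: r^3 + 6r^2 + r - 14 = (r + 2)(r^2 + 4r - 7).
Apply the quadratic formula to r^2 + 4r - 7 = 0: r = (-4 +/- sqrt(44))/2, i.e. r ~= 1.3166 or r ~= -5.3166.

r = -5.3166 or r = -2 or r = 1.3166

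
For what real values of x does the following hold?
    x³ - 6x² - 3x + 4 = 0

Possible rational roots are divisors of 4. Testing x = -1 gives 0, so (x + 1) is a factor.
Divide: x³ - 6x² - 3x + 4 = (x + 1)(x² - 7x + 4).
Apply the quadratic formula to x² - 7x + 4 = 0: x = (7 ± √33)/2, i.e. x ≈ 6.3723 or x ≈ 0.6277.

x = -1 or x = 0.6277 or x = 6.3723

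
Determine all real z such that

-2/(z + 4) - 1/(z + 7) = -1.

z = -6.4495 or z = -1.5505

Multiply both sides by (z + 4)(z + 7):
-2(z + 7) - (z + 4) = -(z + 4)(z + 7).
Expand and collect terms: -z² - 8z - 10 = 0.
By the quadratic formula, z = (8 ± √24) / -2, so z ≈ -6.4495 or z ≈ -1.5505.
Neither value makes a denominator zero (z ≠ -4, z ≠ -7), so both are valid.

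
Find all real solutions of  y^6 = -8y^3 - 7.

Let u = y^3. The equation becomes u^2 + 8u + 7 = 0.
Factor: (u + 7)(u + 1) = 0, so u = -7 or u = -1.
y^3 = -7 gives y = -(7)^(1/3) ~= -1.9129.
y^3 = -1 gives y = -1.

y = -1.9129 or y = -1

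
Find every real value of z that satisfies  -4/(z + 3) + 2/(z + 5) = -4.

z = -5.3508 or z = -2.1492

Multiply both sides by (z + 3)(z + 5):
-4(z + 5) + 2(z + 3) = -4(z + 3)(z + 5).
Expand and collect terms: -4z² - 30z - 46 = 0.
By the quadratic formula, z = (30 ± √164) / -8, so z ≈ -5.3508 or z ≈ -2.1492.
Neither value makes a denominator zero (z ≠ -3, z ≠ -5), so both are valid.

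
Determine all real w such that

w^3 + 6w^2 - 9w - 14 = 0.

w = -7 or w = -1 or w = 2

Possible rational roots are divisors of -14. Testing w = 2 gives 0, so (w - 2) is a factor.
Divide: w^3 + 6w^2 - 9w - 14 = (w - 2)(w^2 + 8w + 7).
Factor the quadratic: w = -1 or w = -7.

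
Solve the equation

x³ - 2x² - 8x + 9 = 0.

Possible rational roots are divisors of 9. Testing x = 1 gives 0, so (x - 1) is a factor.
Divide: x³ - 2x² - 8x + 9 = (x - 1)(x² - x - 9).
Apply the quadratic formula to x² - x - 9 = 0: x = (1 ± √37)/2, i.e. x ≈ 3.5414 or x ≈ -2.5414.

x = -2.5414 or x = 1 or x = 3.5414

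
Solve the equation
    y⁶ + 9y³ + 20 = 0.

Let u = y³. The equation becomes u² + 9u + 20 = 0.
Factor: (u + 5)(u + 4) = 0, so u = -5 or u = -4.
y³ = -5 gives y = -∛(5) ≈ -1.71.
y³ = -4 gives y = -∛(4) ≈ -1.5874.

y = -1.71 or y = -1.5874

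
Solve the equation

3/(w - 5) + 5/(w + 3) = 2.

w = -1 or w = 7

Multiply both sides by (w - 5)(w + 3):
3(w + 3) + 5(w - 5) = 2(w - 5)(w + 3).
Expand and collect terms: 2w² - 12w - 14 = 0.
Factor or apply the quadratic formula: w = 7 or w = -1.
Neither value makes a denominator zero (w ≠ 5, w ≠ -3), so both are valid.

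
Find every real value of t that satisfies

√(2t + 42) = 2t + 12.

t = -3

Square both sides: 2t + 42 = (2t + 12)².
Expand and rearrange: 4t² + 46t + 102 = 0.
Solving gives t = -3 or t = -8.5.
Check each candidate in the original equation:
  t = -3: √(36) = 6, while 2t + 12 = 6 — valid.
  t = -8.5: √(25) = 5, while 2t + 12 = -5 — extraneous.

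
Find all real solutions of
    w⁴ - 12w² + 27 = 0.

w = -3 or w = -1.7321 or w = 1.7321 or w = 3

Let u = w². The equation becomes u² - 12u + 27 = 0.
Factor: (u - 3)(u - 9) = 0, so u = 3 or u = 9.
w² = 3 gives w = ±√(3) ≈ ±1.7321.
w² = 9 gives w = ±3.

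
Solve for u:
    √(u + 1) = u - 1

Square both sides: u + 1 = (u - 1)².
Expand and rearrange: u² - 3u = 0.
Solving gives u = 3 or u = 0.
Check each candidate in the original equation:
  u = 3: √(4) = 2, while u - 1 = 2 — valid.
  u = 0: √(1) = 1, while u - 1 = -1 — extraneous.

u = 3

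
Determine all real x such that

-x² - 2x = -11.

x = -4.4641 or x = 2.4641

Rearrange to standard form: -x² - 2x + 11 = 0.
Discriminant: (-2)² − 4·(-1)·11 = 48.
Quadratic formula: x = (2 ± √48) / (-2).
So x = -2·√(3) - 1 ≈ -4.4641 or x = -1 + 2·√(3) ≈ 2.4641.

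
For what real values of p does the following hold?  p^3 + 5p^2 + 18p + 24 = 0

Possible rational roots are divisors of 24. Testing p = -2 gives 0, so (p + 2) is a factor.
Divide: p^3 + 5p^2 + 18p + 24 = (p + 2)(p^2 + 3p + 12).
The quadratic p^2 + 3p + 12 has discriminant -39 < 0, so no further real roots.

p = -2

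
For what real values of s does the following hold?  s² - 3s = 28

s = -4 or s = 7

Bring every term to one side: s² - 3s - 28 = 0.
Factor: (s - 7)(s + 4) = 0.
So s = 7 or s = -4.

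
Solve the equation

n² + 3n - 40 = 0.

n = -8 or n = 5

Factor: (n + 8)(n - 5) = 0.
So n = -8 or n = 5.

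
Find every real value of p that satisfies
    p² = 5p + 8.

Rearrange to standard form: p² - 5p - 8 = 0.
Discriminant: (-5)² − 4·1·(-8) = 57.
Quadratic formula: p = (5 ± √57) / 2.
So p = 5/2 + √(57)/2 ≈ 6.2749 or p = 5/2 - √(57)/2 ≈ -1.2749.

p = -1.2749 or p = 6.2749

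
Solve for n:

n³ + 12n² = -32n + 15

n = -7.4051 or n = -5 or n = 0.4051

Rearrange: n³ + 12n² + 32n - 15 = 0.
Possible rational roots are divisors of -15. Testing n = -5 gives 0, so (n + 5) is a factor.
Divide: n³ + 12n² + 32n - 15 = (n + 5)(n² + 7n - 3).
Apply the quadratic formula to n² + 7n - 3 = 0: n = (-7 ± √61)/2, i.e. n ≈ 0.4051 or n ≈ -7.4051.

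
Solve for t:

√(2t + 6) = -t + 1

Square both sides: 2t + 6 = (-t + 1)².
Expand and rearrange: t² - 4t - 5 = 0.
Solving gives t = 5 or t = -1.
Check each candidate in the original equation:
  t = 5: √(16) = 4, while -t + 1 = -4 — extraneous.
  t = -1: √(4) = 2, while -t + 1 = 2 — valid.

t = -1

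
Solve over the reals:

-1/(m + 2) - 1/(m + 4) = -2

m = -3.618 or m = -1.382

Multiply both sides by (m + 2)(m + 4):
-(m + 4) - (m + 2) = -2(m + 2)(m + 4).
Expand and collect terms: -2m^2 - 10m - 10 = 0.
By the quadratic formula, m = (10 +/- sqrt(20)) / -4, so m ~= -3.618 or m ~= -1.382.
Neither value makes a denominator zero (m != -2, m != -4), so both are valid.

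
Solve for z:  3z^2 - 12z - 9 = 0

z = -0.6458 or z = 4.6458

Discriminant: (-12)^2 - 4*3*(-9) = 252.
Quadratic formula: z = (12 +/- sqrt(252)) / 6.
So z = 2 + sqrt(7) ~= 4.6458 or z = 2 - sqrt(7) ~= -0.6458.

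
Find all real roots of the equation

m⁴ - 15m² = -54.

Let u = m². The equation becomes u² - 15u + 54 = 0.
Factor: (u - 9)(u - 6) = 0, so u = 9 or u = 6.
m² = 9 gives m = ±3.
m² = 6 gives m = ±√(6) ≈ ±2.4495.

m = -3 or m = -2.4495 or m = 2.4495 or m = 3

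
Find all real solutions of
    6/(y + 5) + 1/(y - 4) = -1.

y = -11.4162 or y = 3.4162

Multiply both sides by (y + 5)(y - 4):
6(y - 4) + (y + 5) = -(y + 5)(y - 4).
Expand and collect terms: -y² - 8y + 39 = 0.
By the quadratic formula, y = (8 ± √220) / -2, so y ≈ -11.4162 or y ≈ 3.4162.
Neither value makes a denominator zero (y ≠ -5, y ≠ 4), so both are valid.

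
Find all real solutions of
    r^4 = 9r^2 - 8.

r = -2.8284 or r = -1 or r = 1 or r = 2.8284

Let u = r^2. The equation becomes u^2 - 9u + 8 = 0.
Factor: (u - 8)(u - 1) = 0, so u = 8 or u = 1.
r^2 = 8 gives r = +/-2*sqrt(2) ~= +/-2.8284.
r^2 = 1 gives r = +/-1.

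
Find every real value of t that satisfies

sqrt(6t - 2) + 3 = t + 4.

Isolate the radical: sqrt(6t - 2) = t + 1.
Square both sides: 6t - 2 = (t + 1)^2.
Expand and rearrange: t^2 - 4t + 3 = 0.
Solving gives t = 3 or t = 1.
Check each candidate in the original equation:
  t = 3: sqrt(16) = 4, while t + 1 = 4 — valid.
  t = 1: sqrt(4) = 2, while t + 1 = 2 — valid.

t = 1 or t = 3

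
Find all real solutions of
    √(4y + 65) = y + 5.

Square both sides: 4y + 65 = (y + 5)².
Expand and rearrange: y² + 6y - 40 = 0.
Solving gives y = 4 or y = -10.
Check each candidate in the original equation:
  y = 4: √(81) = 9, while y + 5 = 9 — valid.
  y = -10: √(25) = 5, while y + 5 = -5 — extraneous.

y = 4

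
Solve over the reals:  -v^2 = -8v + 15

Bring every term to one side: -v^2 + 8v - 15 = 0.
Factor: -1(v - 5)(v - 3) = 0.
So v = 5 or v = 3.

v = 3 or v = 5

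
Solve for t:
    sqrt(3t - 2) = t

t = 1 or t = 2

Square both sides: 3t - 2 = (t)^2.
Expand and rearrange: t^2 - 3t + 2 = 0.
Solving gives t = 2 or t = 1.
Check each candidate in the original equation:
  t = 2: sqrt(4) = 2, while t = 2 — valid.
  t = 1: sqrt(1) = 1, while t = 1 — valid.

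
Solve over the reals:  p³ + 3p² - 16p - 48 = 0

p = -4 or p = -3 or p = 4

Possible rational roots are divisors of -48. Testing p = -4 gives 0, so (p + 4) is a factor.
Divide: p³ + 3p² - 16p - 48 = (p + 4)(p² - p - 12).
Factor the quadratic: p = 4 or p = -3.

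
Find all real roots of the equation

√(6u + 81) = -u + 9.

u = 0

Square both sides: 6u + 81 = (-u + 9)².
Expand and rearrange: u² - 24u = 0.
Solving gives u = 24 or u = 0.
Check each candidate in the original equation:
  u = 24: √(225) = 15, while -u + 9 = -15 — extraneous.
  u = 0: √(81) = 9, while -u + 9 = 9 — valid.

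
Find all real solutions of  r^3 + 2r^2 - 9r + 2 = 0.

r = -4.2361 or r = 0.2361 or r = 2

Possible rational roots are divisors of 2. Testing r = 2 gives 0, so (r - 2) is a factor.
Divide: r^3 + 2r^2 - 9r + 2 = (r - 2)(r^2 + 4r - 1).
Apply the quadratic formula to r^2 + 4r - 1 = 0: r = (-4 +/- sqrt(20))/2, i.e. r ~= 0.2361 or r ~= -4.2361.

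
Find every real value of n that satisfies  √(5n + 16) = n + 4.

Square both sides: 5n + 16 = (n + 4)².
Expand and rearrange: n² + 3n = 0.
Solving gives n = 0 or n = -3.
Check each candidate in the original equation:
  n = 0: √(16) = 4, while n + 4 = 4 — valid.
  n = -3: √(1) = 1, while n + 4 = 1 — valid.

n = -3 or n = 0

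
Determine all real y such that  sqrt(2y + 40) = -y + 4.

Square both sides: 2y + 40 = (-y + 4)^2.
Expand and rearrange: y^2 - 10y - 24 = 0.
Solving gives y = 12 or y = -2.
Check each candidate in the original equation:
  y = 12: sqrt(64) = 8, while -y + 4 = -8 — extraneous.
  y = -2: sqrt(36) = 6, while -y + 4 = 6 — valid.

y = -2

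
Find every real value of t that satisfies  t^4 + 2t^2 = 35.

Let u = t^2. The equation becomes u^2 + 2u - 35 = 0.
Factor: (u + 7)(u - 5) = 0, so u = -7 or u = 5.
t^2 = -7 < 0 has no real solution.
t^2 = 5 gives t = +/-sqrt(5) ~= +/-2.2361.

t = -2.2361 or t = 2.2361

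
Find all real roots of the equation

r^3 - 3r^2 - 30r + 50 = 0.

Possible rational roots are divisors of 50. Testing r = -5 gives 0, so (r + 5) is a factor.
Divide: r^3 - 3r^2 - 30r + 50 = (r + 5)(r^2 - 8r + 10).
Apply the quadratic formula to r^2 - 8r + 10 = 0: r = (8 +/- sqrt(24))/2, i.e. r ~= 6.4495 or r ~= 1.5505.

r = -5 or r = 1.5505 or r = 6.4495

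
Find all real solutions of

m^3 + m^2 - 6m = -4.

Rearrange: m^3 + m^2 - 6m + 4 = 0.
Possible rational roots are divisors of 4. Testing m = 1 gives 0, so (m - 1) is a factor.
Divide: m^3 + m^2 - 6m + 4 = (m - 1)(m^2 + 2m - 4).
Apply the quadratic formula to m^2 + 2m - 4 = 0: m = (-2 +/- sqrt(20))/2, i.e. m ~= 1.2361 or m ~= -3.2361.

m = -3.2361 or m = 1 or m = 1.2361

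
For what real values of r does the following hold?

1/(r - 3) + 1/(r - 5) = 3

Multiply both sides by (r - 3)(r - 5):
(r - 5) + (r - 3) = 3(r - 3)(r - 5).
Expand and collect terms: 3r² - 26r + 53 = 0.
By the quadratic formula, r = (26 ± √40) / 6, so r ≈ 5.3874 or r ≈ 3.2792.
Neither value makes a denominator zero (r ≠ 3, r ≠ 5), so both are valid.

r = 3.2792 or r = 5.3874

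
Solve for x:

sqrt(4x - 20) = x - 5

x = 5 or x = 9

Square both sides: 4x - 20 = (x - 5)^2.
Expand and rearrange: x^2 - 14x + 45 = 0.
Solving gives x = 9 or x = 5.
Check each candidate in the original equation:
  x = 9: sqrt(16) = 4, while x - 5 = 4 — valid.
  x = 5: sqrt(0) = 0, while x - 5 = 0 — valid.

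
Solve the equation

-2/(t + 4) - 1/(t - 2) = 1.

Multiply both sides by (t + 4)(t - 2):
-2(t - 2) - (t + 4) = (t + 4)(t - 2).
Expand and collect terms: t² + 5t - 8 = 0.
By the quadratic formula, t = (-5 ± √57) / 2, so t ≈ 1.2749 or t ≈ -6.2749.
Neither value makes a denominator zero (t ≠ -4, t ≠ 2), so both are valid.

t = -6.2749 or t = 1.2749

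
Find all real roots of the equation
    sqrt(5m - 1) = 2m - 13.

m = 10

Square both sides: 5m - 1 = (2m - 13)^2.
Expand and rearrange: 4m^2 - 57m + 170 = 0.
Solving gives m = 10 or m = 4.25.
Check each candidate in the original equation:
  m = 10: sqrt(49) = 7, while 2m - 13 = 7 — valid.
  m = 4.25: sqrt(20.25) = 4.5, while 2m - 13 = -4.5 — extraneous.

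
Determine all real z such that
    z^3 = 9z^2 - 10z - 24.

z = -1.1231 or z = 3 or z = 7.1231

Rearrange: z^3 - 9z^2 + 10z + 24 = 0.
Possible rational roots are divisors of 24. Testing z = 3 gives 0, so (z - 3) is a factor.
Divide: z^3 - 9z^2 + 10z + 24 = (z - 3)(z^2 - 6z - 8).
Apply the quadratic formula to z^2 - 6z - 8 = 0: z = (6 +/- sqrt(68))/2, i.e. z ~= 7.1231 or z ~= -1.1231.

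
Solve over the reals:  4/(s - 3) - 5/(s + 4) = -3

Multiply both sides by (s - 3)(s + 4):
4(s + 4) - 5(s - 3) = -3(s - 3)(s + 4).
Expand and collect terms: -3s^2 - 2s + 5 = 0.
Factor or apply the quadratic formula: s = -1.6667 or s = 1.
Neither value makes a denominator zero (s != 3, s != -4), so both are valid.

s = -1.6667 or s = 1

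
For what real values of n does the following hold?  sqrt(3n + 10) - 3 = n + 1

n = -3 or n = -2

Isolate the radical: sqrt(3n + 10) = n + 4.
Square both sides: 3n + 10 = (n + 4)^2.
Expand and rearrange: n^2 + 5n + 6 = 0.
Solving gives n = -2 or n = -3.
Check each candidate in the original equation:
  n = -2: sqrt(4) = 2, while n + 4 = 2 — valid.
  n = -3: sqrt(1) = 1, while n + 4 = 1 — valid.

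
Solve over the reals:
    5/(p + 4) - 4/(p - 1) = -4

p = -5.0733 or p = 1.8233

Multiply both sides by (p + 4)(p - 1):
5(p - 1) - 4(p + 4) = -4(p + 4)(p - 1).
Expand and collect terms: -4p^2 - 13p + 37 = 0.
By the quadratic formula, p = (13 +/- sqrt(761)) / -8, so p ~= -5.0733 or p ~= 1.8233.
Neither value makes a denominator zero (p != -4, p != 1), so both are valid.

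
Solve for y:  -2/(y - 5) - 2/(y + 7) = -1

Multiply both sides by (y - 5)(y + 7):
-2(y + 7) - 2(y - 5) = -(y - 5)(y + 7).
Expand and collect terms: -y^2 + 2y + 39 = 0.
By the quadratic formula, y = (-2 +/- sqrt(160)) / -2, so y ~= -5.3246 or y ~= 7.3246.
Neither value makes a denominator zero (y != 5, y != -7), so both are valid.

y = -5.3246 or y = 7.3246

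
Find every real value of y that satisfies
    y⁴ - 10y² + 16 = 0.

y = -2.8284 or y = -1.4142 or y = 1.4142 or y = 2.8284

Let u = y². The equation becomes u² - 10u + 16 = 0.
Factor: (u - 8)(u - 2) = 0, so u = 8 or u = 2.
y² = 8 gives y = ±2·√(2) ≈ ±2.8284.
y² = 2 gives y = ±√(2) ≈ ±1.4142.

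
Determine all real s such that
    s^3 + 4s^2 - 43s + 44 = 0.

Possible rational roots are divisors of 44. Testing s = 4 gives 0, so (s - 4) is a factor.
Divide: s^3 + 4s^2 - 43s + 44 = (s - 4)(s^2 + 8s - 11).
Apply the quadratic formula to s^2 + 8s - 11 = 0: s = (-8 +/- sqrt(108))/2, i.e. s ~= 1.1962 or s ~= -9.1962.

s = -9.1962 or s = 1.1962 or s = 4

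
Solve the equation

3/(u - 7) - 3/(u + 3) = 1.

Multiply both sides by (u - 7)(u + 3):
3(u + 3) - 3(u - 7) = (u - 7)(u + 3).
Expand and collect terms: u² - 4u - 51 = 0.
By the quadratic formula, u = (4 ± √220) / 2, so u ≈ 9.4162 or u ≈ -5.4162.
Neither value makes a denominator zero (u ≠ 7, u ≠ -3), so both are valid.

u = -5.4162 or u = 9.4162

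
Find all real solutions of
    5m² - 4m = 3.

Rearrange to standard form: 5m² - 4m - 3 = 0.
Discriminant: (-4)² − 4·5·(-3) = 76.
Quadratic formula: m = (4 ± √76) / 10.
So m = 2/5 + √(19)/5 ≈ 1.2718 or m = 2/5 - √(19)/5 ≈ -0.4718.

m = -0.4718 or m = 1.2718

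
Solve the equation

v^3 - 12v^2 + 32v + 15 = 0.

v = -0.4051 or v = 5 or v = 7.4051

Possible rational roots are divisors of 15. Testing v = 5 gives 0, so (v - 5) is a factor.
Divide: v^3 - 12v^2 + 32v + 15 = (v - 5)(v^2 - 7v - 3).
Apply the quadratic formula to v^2 - 7v - 3 = 0: v = (7 +/- sqrt(61))/2, i.e. v ~= 7.4051 or v ~= -0.4051.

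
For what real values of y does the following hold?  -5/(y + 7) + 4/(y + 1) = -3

y = -4 or y = -3.6667

Multiply both sides by (y + 7)(y + 1):
-5(y + 1) + 4(y + 7) = -3(y + 7)(y + 1).
Expand and collect terms: -3y^2 - 23y - 44 = 0.
Factor or apply the quadratic formula: y = -4 or y = -3.6667.
Neither value makes a denominator zero (y != -7, y != -1), so both are valid.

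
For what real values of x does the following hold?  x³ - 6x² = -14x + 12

x = 2

Rearrange: x³ - 6x² + 14x - 12 = 0.
Possible rational roots are divisors of -12. Testing x = 2 gives 0, so (x - 2) is a factor.
Divide: x³ - 6x² + 14x - 12 = (x - 2)(x² - 4x + 6).
The quadratic x² - 4x + 6 has discriminant -8 < 0, so no further real roots.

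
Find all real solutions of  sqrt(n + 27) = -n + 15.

n = 9

Square both sides: n + 27 = (-n + 15)^2.
Expand and rearrange: n^2 - 31n + 198 = 0.
Solving gives n = 22 or n = 9.
Check each candidate in the original equation:
  n = 22: sqrt(49) = 7, while -n + 15 = -7 — extraneous.
  n = 9: sqrt(36) = 6, while -n + 15 = 6 — valid.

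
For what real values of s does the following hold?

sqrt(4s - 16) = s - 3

Square both sides: 4s - 16 = (s - 3)^2.
Expand and rearrange: s^2 - 10s + 25 = 0.
This gives the repeated root s = 5.
Check in the original equation:
  s = 5: sqrt(4) = 2, while s - 3 = 2 — valid.

s = 5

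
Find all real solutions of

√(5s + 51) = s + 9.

s = -3

Square both sides: 5s + 51 = (s + 9)².
Expand and rearrange: s² + 13s + 30 = 0.
Solving gives s = -3 or s = -10.
Check each candidate in the original equation:
  s = -3: √(36) = 6, while s + 9 = 6 — valid.
  s = -10: √(1) = 1, while s + 9 = -1 — extraneous.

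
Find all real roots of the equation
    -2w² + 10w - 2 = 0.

Discriminant: (10)² − 4·(-2)·(-2) = 84.
Quadratic formula: w = (-10 ± √84) / (-4).
So w = 5/2 - √(21)/2 ≈ 0.2087 or w = √(21)/2 + 5/2 ≈ 4.7913.

w = 0.2087 or w = 4.7913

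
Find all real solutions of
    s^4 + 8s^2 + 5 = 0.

No real solutions.

Let u = s^2. The equation becomes u^2 + 8u + 5 = 0.
By the quadratic formula, u = -4 + sqrt(11) or u = -4 - sqrt(11).
s^2 = -4 + sqrt(11) < 0 has no real solution.
s^2 = -4 - sqrt(11) < 0 has no real solution.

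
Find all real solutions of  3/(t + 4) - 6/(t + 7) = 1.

t = -11.2426 or t = -2.7574

Multiply both sides by (t + 4)(t + 7):
3(t + 7) - 6(t + 4) = (t + 4)(t + 7).
Expand and collect terms: t^2 + 14t + 31 = 0.
By the quadratic formula, t = (-14 +/- sqrt(72)) / 2, so t ~= -2.7574 or t ~= -11.2426.
Neither value makes a denominator zero (t != -4, t != -7), so both are valid.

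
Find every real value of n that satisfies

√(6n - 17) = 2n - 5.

Square both sides: 6n - 17 = (2n - 5)².
Expand and rearrange: 4n² - 26n + 42 = 0.
Solving gives n = 3.5 or n = 3.
Check each candidate in the original equation:
  n = 3.5: √(4) = 2, while 2n - 5 = 2 — valid.
  n = 3: √(1) = 1, while 2n - 5 = 1 — valid.

n = 3 or n = 3.5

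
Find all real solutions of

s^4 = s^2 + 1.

s = -1.272 or s = 1.272

Let u = s^2. The equation becomes u^2 - u - 1 = 0.
By the quadratic formula, u = 1/2 + sqrt(5)/2 or u = 1/2 - sqrt(5)/2.
s^2 = 1/2 + sqrt(5)/2 gives s = +/-sqrt(1/2 + sqrt(5)/2) ~= +/-1.272.
s^2 = 1/2 - sqrt(5)/2 < 0 has no real solution.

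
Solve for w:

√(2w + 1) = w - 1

w = 4

Square both sides: 2w + 1 = (w - 1)².
Expand and rearrange: w² - 4w = 0.
Solving gives w = 4 or w = 0.
Check each candidate in the original equation:
  w = 4: √(9) = 3, while w - 1 = 3 — valid.
  w = 0: √(1) = 1, while w - 1 = -1 — extraneous.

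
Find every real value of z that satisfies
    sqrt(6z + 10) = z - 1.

z = 9

Square both sides: 6z + 10 = (z - 1)^2.
Expand and rearrange: z^2 - 8z - 9 = 0.
Solving gives z = 9 or z = -1.
Check each candidate in the original equation:
  z = 9: sqrt(64) = 8, while z - 1 = 8 — valid.
  z = -1: sqrt(4) = 2, while z - 1 = -2 — extraneous.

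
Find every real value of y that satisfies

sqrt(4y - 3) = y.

Square both sides: 4y - 3 = (y)^2.
Expand and rearrange: y^2 - 4y + 3 = 0.
Solving gives y = 3 or y = 1.
Check each candidate in the original equation:
  y = 3: sqrt(9) = 3, while y = 3 — valid.
  y = 1: sqrt(1) = 1, while y = 1 — valid.

y = 1 or y = 3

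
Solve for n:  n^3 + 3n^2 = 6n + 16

Rearrange: n^3 + 3n^2 - 6n - 16 = 0.
Possible rational roots are divisors of -16. Testing n = -2 gives 0, so (n + 2) is a factor.
Divide: n^3 + 3n^2 - 6n - 16 = (n + 2)(n^2 + n - 8).
Apply the quadratic formula to n^2 + n - 8 = 0: n = (-1 +/- sqrt(33))/2, i.e. n ~= 2.3723 or n ~= -3.3723.

n = -3.3723 or n = -2 or n = 2.3723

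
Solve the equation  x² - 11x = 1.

x = -0.0902 or x = 11.0902

Rearrange to standard form: x² - 11x - 1 = 0.
Discriminant: (-11)² − 4·1·(-1) = 125.
Quadratic formula: x = (11 ± √125) / 2.
So x = 11/2 + 5·√(5)/2 ≈ 11.0902 or x = 11/2 - 5·√(5)/2 ≈ -0.0902.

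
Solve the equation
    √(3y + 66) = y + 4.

Square both sides: 3y + 66 = (y + 4)².
Expand and rearrange: y² + 5y - 50 = 0.
Solving gives y = 5 or y = -10.
Check each candidate in the original equation:
  y = 5: √(81) = 9, while y + 4 = 9 — valid.
  y = -10: √(36) = 6, while y + 4 = -6 — extraneous.

y = 5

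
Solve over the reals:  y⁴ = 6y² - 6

Let u = y². The equation becomes u² - 6u + 6 = 0.
By the quadratic formula, u = √(3) + 3 or u = 3 - √(3).
y² = √(3) + 3 gives y = ±√(√(3) + 3) ≈ ±2.1753.
y² = 3 - √(3) gives y = ±√(3 - √(3)) ≈ ±1.126.

y = -2.1753 or y = -1.126 or y = 1.126 or y = 2.1753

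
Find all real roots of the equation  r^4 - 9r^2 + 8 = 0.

r = -2.8284 or r = -1 or r = 1 or r = 2.8284

Let u = r^2. The equation becomes u^2 - 9u + 8 = 0.
Factor: (u - 1)(u - 8) = 0, so u = 1 or u = 8.
r^2 = 1 gives r = +/-1.
r^2 = 8 gives r = +/-2*sqrt(2) ~= +/-2.8284.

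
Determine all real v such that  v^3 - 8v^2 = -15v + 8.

Rearrange: v^3 - 8v^2 + 15v - 8 = 0.
Possible rational roots are divisors of -8. Testing v = 1 gives 0, so (v - 1) is a factor.
Divide: v^3 - 8v^2 + 15v - 8 = (v - 1)(v^2 - 7v + 8).
Apply the quadratic formula to v^2 - 7v + 8 = 0: v = (7 +/- sqrt(17))/2, i.e. v ~= 5.5616 or v ~= 1.4384.

v = 1 or v = 1.4384 or v = 5.5616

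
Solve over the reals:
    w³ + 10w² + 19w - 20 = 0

Possible rational roots are divisors of -20. Testing w = -4 gives 0, so (w + 4) is a factor.
Divide: w³ + 10w² + 19w - 20 = (w + 4)(w² + 6w - 5).
Apply the quadratic formula to w² + 6w - 5 = 0: w = (-6 ± √56)/2, i.e. w ≈ 0.7417 or w ≈ -6.7417.

w = -6.7417 or w = -4 or w = 0.7417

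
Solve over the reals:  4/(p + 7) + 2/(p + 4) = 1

p = -5.3723 or p = 0.3723

Multiply both sides by (p + 7)(p + 4):
4(p + 4) + 2(p + 7) = (p + 7)(p + 4).
Expand and collect terms: p² + 5p - 2 = 0.
By the quadratic formula, p = (-5 ± √33) / 2, so p ≈ 0.3723 or p ≈ -5.3723.
Neither value makes a denominator zero (p ≠ -7, p ≠ -4), so both are valid.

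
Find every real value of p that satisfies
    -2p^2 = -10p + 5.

Rearrange to standard form: -2p^2 + 10p - 5 = 0.
Discriminant: (10)^2 - 4*(-2)*(-5) = 60.
Quadratic formula: p = (-10 +/- sqrt(60)) / (-4).
So p = 5/2 - sqrt(15)/2 ~= 0.5635 or p = sqrt(15)/2 + 5/2 ~= 4.4365.

p = 0.5635 or p = 4.4365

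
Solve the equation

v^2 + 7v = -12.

Bring every term to one side: v^2 + 7v + 12 = 0.
Factor: (v + 4)(v + 3) = 0.
So v = -4 or v = -3.

v = -4 or v = -3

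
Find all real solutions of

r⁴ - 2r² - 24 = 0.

r = -2.4495 or r = 2.4495

Let u = r². The equation becomes u² - 2u - 24 = 0.
Factor: (u + 4)(u - 6) = 0, so u = -4 or u = 6.
r² = -4 < 0 has no real solution.
r² = 6 gives r = ±√(6) ≈ ±2.4495.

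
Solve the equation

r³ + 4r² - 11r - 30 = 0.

r = -5 or r = -2 or r = 3

Possible rational roots are divisors of -30. Testing r = 3 gives 0, so (r - 3) is a factor.
Divide: r³ + 4r² - 11r - 30 = (r - 3)(r² + 7r + 10).
Factor the quadratic: r = -2 or r = -5.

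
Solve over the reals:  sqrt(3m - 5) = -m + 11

Square both sides: 3m - 5 = (-m + 11)^2.
Expand and rearrange: m^2 - 25m + 126 = 0.
Solving gives m = 18 or m = 7.
Check each candidate in the original equation:
  m = 18: sqrt(49) = 7, while -m + 11 = -7 — extraneous.
  m = 7: sqrt(16) = 4, while -m + 11 = 4 — valid.

m = 7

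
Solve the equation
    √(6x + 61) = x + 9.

Square both sides: 6x + 61 = (x + 9)².
Expand and rearrange: x² + 12x + 20 = 0.
Solving gives x = -2 or x = -10.
Check each candidate in the original equation:
  x = -2: √(49) = 7, while x + 9 = 7 — valid.
  x = -10: √(1) = 1, while x + 9 = -1 — extraneous.

x = -2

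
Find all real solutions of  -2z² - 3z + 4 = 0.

z = -2.3508 or z = 0.8508

Discriminant: (-3)² − 4·(-2)·4 = 41.
Quadratic formula: z = (3 ± √41) / (-4).
So z = -√(41)/4 - 3/4 ≈ -2.3508 or z = -3/4 + √(41)/4 ≈ 0.8508.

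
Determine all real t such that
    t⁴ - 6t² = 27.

Let u = t². The equation becomes u² - 6u - 27 = 0.
Factor: (u - 9)(u + 3) = 0, so u = 9 or u = -3.
t² = 9 gives t = ±3.
t² = -3 < 0 has no real solution.

t = -3 or t = 3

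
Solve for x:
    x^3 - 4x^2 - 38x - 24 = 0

x = -4 or x = -0.6904 or x = 8.6904

Possible rational roots are divisors of -24. Testing x = -4 gives 0, so (x + 4) is a factor.
Divide: x^3 - 4x^2 - 38x - 24 = (x + 4)(x^2 - 8x - 6).
Apply the quadratic formula to x^2 - 8x - 6 = 0: x = (8 +/- sqrt(88))/2, i.e. x ~= 8.6904 or x ~= -0.6904.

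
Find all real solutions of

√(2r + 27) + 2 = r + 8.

Isolate the radical: √(2r + 27) = r + 6.
Square both sides: 2r + 27 = (r + 6)².
Expand and rearrange: r² + 10r + 9 = 0.
Solving gives r = -1 or r = -9.
Check each candidate in the original equation:
  r = -1: √(25) = 5, while r + 6 = 5 — valid.
  r = -9: √(9) = 3, while r + 6 = -3 — extraneous.

r = -1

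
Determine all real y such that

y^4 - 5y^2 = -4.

Let u = y^2. The equation becomes u^2 - 5u + 4 = 0.
Factor: (u - 4)(u - 1) = 0, so u = 4 or u = 1.
y^2 = 4 gives y = +/-2.
y^2 = 1 gives y = +/-1.

y = -2 or y = -1 or y = 1 or y = 2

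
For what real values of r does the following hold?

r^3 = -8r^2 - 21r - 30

r = -5

Rearrange: r^3 + 8r^2 + 21r + 30 = 0.
Possible rational roots are divisors of 30. Testing r = -5 gives 0, so (r + 5) is a factor.
Divide: r^3 + 8r^2 + 21r + 30 = (r + 5)(r^2 + 3r + 6).
The quadratic r^2 + 3r + 6 has discriminant -15 < 0, so no further real roots.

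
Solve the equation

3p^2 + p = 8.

Rearrange to standard form: 3p^2 + p - 8 = 0.
Discriminant: (1)^2 - 4*3*(-8) = 97.
Quadratic formula: p = (-1 +/- sqrt(97)) / 6.
So p = -1/6 + sqrt(97)/6 ~= 1.4748 or p = -sqrt(97)/6 - 1/6 ~= -1.8081.

p = -1.8081 or p = 1.4748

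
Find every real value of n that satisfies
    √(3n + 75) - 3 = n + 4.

Isolate the radical: √(3n + 75) = n + 7.
Square both sides: 3n + 75 = (n + 7)².
Expand and rearrange: n² + 11n - 26 = 0.
Solving gives n = 2 or n = -13.
Check each candidate in the original equation:
  n = 2: √(81) = 9, while n + 7 = 9 — valid.
  n = -13: √(36) = 6, while n + 7 = -6 — extraneous.

n = 2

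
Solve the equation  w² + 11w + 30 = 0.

w = -6 or w = -5

Factor: (w + 5)(w + 6) = 0.
So w = -5 or w = -6.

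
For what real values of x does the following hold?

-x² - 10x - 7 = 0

x = -9.2426 or x = -0.7574

Discriminant: (-10)² − 4·(-1)·(-7) = 72.
Quadratic formula: x = (10 ± √72) / (-2).
So x = -5 - 3·√(2) ≈ -9.2426 or x = -5 + 3·√(2) ≈ -0.7574.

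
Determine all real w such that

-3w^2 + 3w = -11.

Rearrange to standard form: -3w^2 + 3w + 11 = 0.
Discriminant: (3)^2 - 4*(-3)*11 = 141.
Quadratic formula: w = (-3 +/- sqrt(141)) / (-6).
So w = 1/2 - sqrt(141)/6 ~= -1.4791 or w = 1/2 + sqrt(141)/6 ~= 2.4791.

w = -1.4791 or w = 2.4791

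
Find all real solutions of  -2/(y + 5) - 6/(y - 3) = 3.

Multiply both sides by (y + 5)(y - 3):
-2(y - 3) - 6(y + 5) = 3(y + 5)(y - 3).
Expand and collect terms: 3y² + 14y - 21 = 0.
By the quadratic formula, y = (-14 ± √448) / 6, so y ≈ 1.1943 or y ≈ -5.861.
Neither value makes a denominator zero (y ≠ -5, y ≠ 3), so both are valid.

y = -5.861 or y = 1.1943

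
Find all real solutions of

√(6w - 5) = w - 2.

w = 9

Square both sides: 6w - 5 = (w - 2)².
Expand and rearrange: w² - 10w + 9 = 0.
Solving gives w = 9 or w = 1.
Check each candidate in the original equation:
  w = 9: √(49) = 7, while w - 2 = 7 — valid.
  w = 1: √(1) = 1, while w - 2 = -1 — extraneous.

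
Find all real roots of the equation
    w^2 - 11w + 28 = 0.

w = 4 or w = 7

Factor: (w - 7)(w - 4) = 0.
So w = 7 or w = 4.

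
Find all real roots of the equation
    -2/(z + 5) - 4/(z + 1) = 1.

z = -9 or z = -3

Multiply both sides by (z + 5)(z + 1):
-2(z + 1) - 4(z + 5) = (z + 5)(z + 1).
Expand and collect terms: z² + 12z + 27 = 0.
Factor or apply the quadratic formula: z = -3 or z = -9.
Neither value makes a denominator zero (z ≠ -5, z ≠ -1), so both are valid.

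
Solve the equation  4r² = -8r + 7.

r = -2.6583 or r = 0.6583

Rearrange to standard form: 4r² + 8r - 7 = 0.
Discriminant: (8)² − 4·4·(-7) = 176.
Quadratic formula: r = (-8 ± √176) / 8.
So r = -1 + √(11)/2 ≈ 0.6583 or r = -√(11)/2 - 1 ≈ -2.6583.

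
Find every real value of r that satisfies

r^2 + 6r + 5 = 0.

r = -5 or r = -1

Factor: (r + 1)(r + 5) = 0.
So r = -1 or r = -5.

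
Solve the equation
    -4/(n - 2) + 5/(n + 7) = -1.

Multiply both sides by (n - 2)(n + 7):
-4(n + 7) + 5(n - 2) = -(n - 2)(n + 7).
Expand and collect terms: -n^2 - 6n + 52 = 0.
By the quadratic formula, n = (6 +/- sqrt(244)) / -2, so n ~= -10.8102 or n ~= 4.8102.
Neither value makes a denominator zero (n != 2, n != -7), so both are valid.

n = -10.8102 or n = 4.8102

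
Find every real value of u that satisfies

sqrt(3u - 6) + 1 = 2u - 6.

Isolate the radical: sqrt(3u - 6) = 2u - 7.
Square both sides: 3u - 6 = (2u - 7)^2.
Expand and rearrange: 4u^2 - 31u + 55 = 0.
Solving gives u = 5 or u = 2.75.
Check each candidate in the original equation:
  u = 5: sqrt(9) = 3, while 2u - 7 = 3 — valid.
  u = 2.75: sqrt(2.25) = 1.5, while 2u - 7 = -1.5 — extraneous.

u = 5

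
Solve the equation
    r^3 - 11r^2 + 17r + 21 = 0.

Possible rational roots are divisors of 21. Testing r = 3 gives 0, so (r - 3) is a factor.
Divide: r^3 - 11r^2 + 17r + 21 = (r - 3)(r^2 - 8r - 7).
Apply the quadratic formula to r^2 - 8r - 7 = 0: r = (8 +/- sqrt(92))/2, i.e. r ~= 8.7958 or r ~= -0.7958.

r = -0.7958 or r = 3 or r = 8.7958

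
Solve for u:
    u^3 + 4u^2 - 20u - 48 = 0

u = -6 or u = -2 or u = 4

Possible rational roots are divisors of -48. Testing u = 4 gives 0, so (u - 4) is a factor.
Divide: u^3 + 4u^2 - 20u - 48 = (u - 4)(u^2 + 8u + 12).
Factor the quadratic: u = -2 or u = -6.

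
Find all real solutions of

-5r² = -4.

r = -0.8944 or r = 0.8944

Rearrange to standard form: -5r² + 4 = 0.
Discriminant: (0)² − 4·(-5)·4 = 80.
Quadratic formula: r = (0 ± √80) / (-10).
So r = -2·√(5)/5 ≈ -0.8944 or r = 2·√(5)/5 ≈ 0.8944.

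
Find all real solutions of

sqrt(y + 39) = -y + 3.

y = -3

Square both sides: y + 39 = (-y + 3)^2.
Expand and rearrange: y^2 - 7y - 30 = 0.
Solving gives y = 10 or y = -3.
Check each candidate in the original equation:
  y = 10: sqrt(49) = 7, while -y + 3 = -7 — extraneous.
  y = -3: sqrt(36) = 6, while -y + 3 = 6 — valid.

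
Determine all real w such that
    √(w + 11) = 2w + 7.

w = -2

Square both sides: w + 11 = (2w + 7)².
Expand and rearrange: 4w² + 27w + 38 = 0.
Solving gives w = -2 or w = -4.75.
Check each candidate in the original equation:
  w = -2: √(9) = 3, while 2w + 7 = 3 — valid.
  w = -4.75: √(6.25) = 2.5, while 2w + 7 = -2.5 — extraneous.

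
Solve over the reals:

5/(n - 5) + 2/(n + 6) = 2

n = -5.1969 or n = 7.6969

Multiply both sides by (n - 5)(n + 6):
5(n + 6) + 2(n - 5) = 2(n - 5)(n + 6).
Expand and collect terms: 2n² - 5n - 80 = 0.
By the quadratic formula, n = (5 ± √665) / 4, so n ≈ 7.6969 or n ≈ -5.1969.
Neither value makes a denominator zero (n ≠ 5, n ≠ -6), so both are valid.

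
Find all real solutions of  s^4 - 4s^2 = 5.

Let u = s^2. The equation becomes u^2 - 4u - 5 = 0.
Factor: (u + 1)(u - 5) = 0, so u = -1 or u = 5.
s^2 = -1 < 0 has no real solution.
s^2 = 5 gives s = +/-sqrt(5) ~= +/-2.2361.

s = -2.2361 or s = 2.2361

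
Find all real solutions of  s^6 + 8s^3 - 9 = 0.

s = -2.0801 or s = 1

Let u = s^3. The equation becomes u^2 + 8u - 9 = 0.
Factor: (u + 9)(u - 1) = 0, so u = -9 or u = 1.
s^3 = -9 gives s = -(9)^(1/3) ~= -2.0801.
s^3 = 1 gives s = 1.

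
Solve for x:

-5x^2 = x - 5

x = -1.105 or x = 0.905

Rearrange to standard form: -5x^2 - x + 5 = 0.
Discriminant: (-1)^2 - 4*(-5)*5 = 101.
Quadratic formula: x = (1 +/- sqrt(101)) / (-10).
So x = -sqrt(101)/10 - 1/10 ~= -1.105 or x = -1/10 + sqrt(101)/10 ~= 0.905.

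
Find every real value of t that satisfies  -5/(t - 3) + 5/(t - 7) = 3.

t = 1.734 or t = 8.266

Multiply both sides by (t - 3)(t - 7):
-5(t - 7) + 5(t - 3) = 3(t - 3)(t - 7).
Expand and collect terms: 3t² - 30t + 43 = 0.
By the quadratic formula, t = (30 ± √384) / 6, so t ≈ 8.266 or t ≈ 1.734.
Neither value makes a denominator zero (t ≠ 3, t ≠ 7), so both are valid.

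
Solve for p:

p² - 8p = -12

p = 2 or p = 6

Bring every term to one side: p² - 8p + 12 = 0.
Factor: (p - 6)(p - 2) = 0.
So p = 6 or p = 2.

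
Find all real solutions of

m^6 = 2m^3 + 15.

Let u = m^3. The equation becomes u^2 - 2u - 15 = 0.
Factor: (u + 3)(u - 5) = 0, so u = -3 or u = 5.
m^3 = -3 gives m = -(3)^(1/3) ~= -1.4422.
m^3 = 5 gives m = (5)^(1/3) ~= 1.71.

m = -1.4422 or m = 1.71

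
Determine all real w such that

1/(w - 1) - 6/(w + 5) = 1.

Multiply both sides by (w - 1)(w + 5):
(w + 5) - 6(w - 1) = (w - 1)(w + 5).
Expand and collect terms: w^2 + 9w - 16 = 0.
By the quadratic formula, w = (-9 +/- sqrt(145)) / 2, so w ~= 1.5208 or w ~= -10.5208.
Neither value makes a denominator zero (w != 1, w != -5), so both are valid.

w = -10.5208 or w = 1.5208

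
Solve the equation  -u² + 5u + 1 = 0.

u = -0.1926 or u = 5.1926

Discriminant: (5)² − 4·(-1)·1 = 29.
Quadratic formula: u = (-5 ± √29) / (-2).
So u = 5/2 - √(29)/2 ≈ -0.1926 or u = 5/2 + √(29)/2 ≈ 5.1926.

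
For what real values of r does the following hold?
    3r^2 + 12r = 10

Rearrange to standard form: 3r^2 + 12r - 10 = 0.
Discriminant: (12)^2 - 4*3*(-10) = 264.
Quadratic formula: r = (-12 +/- sqrt(264)) / 6.
So r = -2 + sqrt(66)/3 ~= 0.708 or r = -sqrt(66)/3 - 2 ~= -4.708.

r = -4.708 or r = 0.708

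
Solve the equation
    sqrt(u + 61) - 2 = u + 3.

u = 3

Isolate the radical: sqrt(u + 61) = u + 5.
Square both sides: u + 61 = (u + 5)^2.
Expand and rearrange: u^2 + 9u - 36 = 0.
Solving gives u = 3 or u = -12.
Check each candidate in the original equation:
  u = 3: sqrt(64) = 8, while u + 5 = 8 — valid.
  u = -12: sqrt(49) = 7, while u + 5 = -7 — extraneous.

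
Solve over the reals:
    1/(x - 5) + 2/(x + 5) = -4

Multiply both sides by (x - 5)(x + 5):
(x + 5) + 2(x - 5) = -4(x - 5)(x + 5).
Expand and collect terms: -4x² - 3x + 105 = 0.
By the quadratic formula, x = (3 ± √1689) / -8, so x ≈ -5.5122 or x ≈ 4.7622.
Neither value makes a denominator zero (x ≠ 5, x ≠ -5), so both are valid.

x = -5.5122 or x = 4.7622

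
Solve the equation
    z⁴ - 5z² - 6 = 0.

Let u = z². The equation becomes u² - 5u - 6 = 0.
Factor: (u - 6)(u + 1) = 0, so u = 6 or u = -1.
z² = 6 gives z = ±√(6) ≈ ±2.4495.
z² = -1 < 0 has no real solution.

z = -2.4495 or z = 2.4495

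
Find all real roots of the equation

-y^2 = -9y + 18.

Bring every term to one side: -y^2 + 9y - 18 = 0.
Factor: -1(y - 3)(y - 6) = 0.
So y = 3 or y = 6.

y = 3 or y = 6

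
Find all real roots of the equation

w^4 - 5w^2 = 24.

Let u = w^2. The equation becomes u^2 - 5u - 24 = 0.
Factor: (u - 8)(u + 3) = 0, so u = 8 or u = -3.
w^2 = 8 gives w = +/-2*sqrt(2) ~= +/-2.8284.
w^2 = -3 < 0 has no real solution.

w = -2.8284 or w = 2.8284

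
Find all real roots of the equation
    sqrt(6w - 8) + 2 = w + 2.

w = 2 or w = 4

Isolate the radical: sqrt(6w - 8) = w.
Square both sides: 6w - 8 = (w)^2.
Expand and rearrange: w^2 - 6w + 8 = 0.
Solving gives w = 4 or w = 2.
Check each candidate in the original equation:
  w = 4: sqrt(16) = 4, while w = 4 — valid.
  w = 2: sqrt(4) = 2, while w = 2 — valid.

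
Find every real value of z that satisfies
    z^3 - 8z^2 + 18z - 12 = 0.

Possible rational roots are divisors of -12. Testing z = 2 gives 0, so (z - 2) is a factor.
Divide: z^3 - 8z^2 + 18z - 12 = (z - 2)(z^2 - 6z + 6).
Apply the quadratic formula to z^2 - 6z + 6 = 0: z = (6 +/- sqrt(12))/2, i.e. z ~= 4.7321 or z ~= 1.2679.

z = 1.2679 or z = 2 or z = 4.7321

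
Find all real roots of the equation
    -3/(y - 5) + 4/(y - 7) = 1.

y = 3.6277 or y = 9.3723

Multiply both sides by (y - 5)(y - 7):
-3(y - 7) + 4(y - 5) = (y - 5)(y - 7).
Expand and collect terms: y^2 - 13y + 34 = 0.
By the quadratic formula, y = (13 +/- sqrt(33)) / 2, so y ~= 9.3723 or y ~= 3.6277.
Neither value makes a denominator zero (y != 5, y != 7), so both are valid.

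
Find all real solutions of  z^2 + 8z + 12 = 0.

z = -6 or z = -2

Factor: (z + 6)(z + 2) = 0.
So z = -6 or z = -2.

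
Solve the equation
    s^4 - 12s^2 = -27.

Let u = s^2. The equation becomes u^2 - 12u + 27 = 0.
Factor: (u - 9)(u - 3) = 0, so u = 9 or u = 3.
s^2 = 9 gives s = +/-3.
s^2 = 3 gives s = +/-sqrt(3) ~= +/-1.7321.

s = -3 or s = -1.7321 or s = 1.7321 or s = 3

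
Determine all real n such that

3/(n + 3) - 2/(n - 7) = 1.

n = 2 or n = 3

Multiply both sides by (n + 3)(n - 7):
3(n - 7) - 2(n + 3) = (n + 3)(n - 7).
Expand and collect terms: n² - 5n + 6 = 0.
Factor or apply the quadratic formula: n = 3 or n = 2.
Neither value makes a denominator zero (n ≠ -3, n ≠ 7), so both are valid.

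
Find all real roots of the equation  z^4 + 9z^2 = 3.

z = -0.5673 or z = 0.5673

Let u = z^2. The equation becomes u^2 + 9u - 3 = 0.
By the quadratic formula, u = -9/2 + sqrt(93)/2 or u = -sqrt(93)/2 - 9/2.
z^2 = -9/2 + sqrt(93)/2 gives z = +/-sqrt(-9/2 + sqrt(93)/2) ~= +/-0.5673.
z^2 = -sqrt(93)/2 - 9/2 < 0 has no real solution.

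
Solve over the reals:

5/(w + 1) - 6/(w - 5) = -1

w = -4 or w = 9

Multiply both sides by (w + 1)(w - 5):
5(w - 5) - 6(w + 1) = -(w + 1)(w - 5).
Expand and collect terms: -w² + 5w + 36 = 0.
Factor or apply the quadratic formula: w = -4 or w = 9.
Neither value makes a denominator zero (w ≠ -1, w ≠ 5), so both are valid.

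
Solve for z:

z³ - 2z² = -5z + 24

z = 3

Rearrange: z³ - 2z² + 5z - 24 = 0.
Possible rational roots are divisors of -24. Testing z = 3 gives 0, so (z - 3) is a factor.
Divide: z³ - 2z² + 5z - 24 = (z - 3)(z² + z + 8).
The quadratic z² + z + 8 has discriminant -31 < 0, so no further real roots.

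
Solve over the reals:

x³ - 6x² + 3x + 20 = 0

Possible rational roots are divisors of 20. Testing x = 4 gives 0, so (x - 4) is a factor.
Divide: x³ - 6x² + 3x + 20 = (x - 4)(x² - 2x - 5).
Apply the quadratic formula to x² - 2x - 5 = 0: x = (2 ± √24)/2, i.e. x ≈ 3.4495 or x ≈ -1.4495.

x = -1.4495 or x = 3.4495 or x = 4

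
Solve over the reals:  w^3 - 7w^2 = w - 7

w = -1 or w = 1 or w = 7

Rearrange: w^3 - 7w^2 - w + 7 = 0.
Possible rational roots are divisors of 7. Testing w = 1 gives 0, so (w - 1) is a factor.
Divide: w^3 - 7w^2 - w + 7 = (w - 1)(w^2 - 6w - 7).
Factor the quadratic: w = 7 or w = -1.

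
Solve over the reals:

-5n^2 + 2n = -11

n = -1.2967 or n = 1.6967

Rearrange to standard form: -5n^2 + 2n + 11 = 0.
Discriminant: (2)^2 - 4*(-5)*11 = 224.
Quadratic formula: n = (-2 +/- sqrt(224)) / (-10).
So n = 1/5 - 2*sqrt(14)/5 ~= -1.2967 or n = 1/5 + 2*sqrt(14)/5 ~= 1.6967.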